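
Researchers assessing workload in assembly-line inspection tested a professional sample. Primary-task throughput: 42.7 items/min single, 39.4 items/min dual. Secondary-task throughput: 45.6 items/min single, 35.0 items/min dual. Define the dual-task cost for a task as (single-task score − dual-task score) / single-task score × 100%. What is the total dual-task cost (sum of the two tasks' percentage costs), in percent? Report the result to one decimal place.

Primary cost = (42.7 − 39.4) / 42.7 × 100% = 7.7283%.
Secondary cost = (45.6 − 35.0) / 45.6 × 100% = 23.2456%.
Total = 7.7283% + 23.2456% = 30.9739% ≈ 31.0%.

31.0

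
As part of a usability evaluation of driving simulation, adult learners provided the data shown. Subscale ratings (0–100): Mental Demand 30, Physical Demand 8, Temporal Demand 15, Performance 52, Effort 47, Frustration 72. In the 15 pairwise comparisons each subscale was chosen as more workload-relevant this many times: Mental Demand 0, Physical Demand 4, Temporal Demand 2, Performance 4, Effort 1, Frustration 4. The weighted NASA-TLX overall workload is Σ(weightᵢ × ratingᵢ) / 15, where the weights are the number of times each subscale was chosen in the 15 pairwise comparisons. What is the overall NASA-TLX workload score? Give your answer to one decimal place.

The tallies are the weights (they sum to 15).
Weighted sum = 0·30 + 4·8 + 2·15 + 4·52 + 1·47 + 4·72
            = 0 + 32 + 30 + 208 + 47 + 288 = 605.
Overall workload = 605 / 15 = 40.3333 ≈ 40.3.

40.3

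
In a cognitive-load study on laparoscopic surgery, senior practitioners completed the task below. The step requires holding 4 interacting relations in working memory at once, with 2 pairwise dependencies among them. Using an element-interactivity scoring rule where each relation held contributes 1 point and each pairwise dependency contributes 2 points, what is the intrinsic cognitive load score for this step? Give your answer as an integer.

Element contribution: 4 × 1 = 4.
Interaction contribution: 2 × 2 = 4.
Intrinsic load = 4 + 4 = 8.

8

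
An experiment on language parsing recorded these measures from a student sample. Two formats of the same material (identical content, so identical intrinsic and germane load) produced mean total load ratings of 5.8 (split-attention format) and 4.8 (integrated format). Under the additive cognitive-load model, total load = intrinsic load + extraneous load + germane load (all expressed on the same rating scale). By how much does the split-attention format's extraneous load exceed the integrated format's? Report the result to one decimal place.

1.0

Intrinsic and germane load are equal across formats, so the difference in total load equals the difference in extraneous load.
Extraneous-load difference = 5.8 − 4.8 = 1.0.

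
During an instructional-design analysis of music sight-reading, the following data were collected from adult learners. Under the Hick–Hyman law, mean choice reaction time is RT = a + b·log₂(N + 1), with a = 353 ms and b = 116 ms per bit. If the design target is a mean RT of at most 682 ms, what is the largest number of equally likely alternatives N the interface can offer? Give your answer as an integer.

6

Set 353 + 116·log₂(N + 1) ≤ 682.
log₂(N + 1) ≤ (682 − 353) / 116 = 2.8362.
N + 1 ≤ 2^2.8362 = 7.1414.
N ≤ 6.1414, so the largest integer N is 6.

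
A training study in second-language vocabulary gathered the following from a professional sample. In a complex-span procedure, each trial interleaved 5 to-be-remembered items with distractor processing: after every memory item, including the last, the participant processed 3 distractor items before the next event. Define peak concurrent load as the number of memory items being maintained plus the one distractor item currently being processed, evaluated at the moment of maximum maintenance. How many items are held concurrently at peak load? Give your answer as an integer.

Maintenance is greatest during the distractor(s) after memory item 5: all 5 memory items are being held.
One distractor item is concurrently being processed.
Peak concurrent load = 5 + 1 = 6 items.

6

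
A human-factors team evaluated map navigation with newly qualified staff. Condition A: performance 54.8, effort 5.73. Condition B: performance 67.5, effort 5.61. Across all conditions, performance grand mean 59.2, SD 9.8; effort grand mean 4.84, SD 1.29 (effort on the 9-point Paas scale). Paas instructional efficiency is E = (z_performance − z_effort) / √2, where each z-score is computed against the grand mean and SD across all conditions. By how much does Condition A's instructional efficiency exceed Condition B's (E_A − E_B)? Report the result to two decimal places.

Condition A: z_P = (54.8 − 59.2)/9.8 = -0.4490; z_E = (5.73 − 4.84)/1.29 = 0.6899; E_A = (-0.4490 − 0.6899)/√2 = -0.8053.
Condition B: z_P = (67.5 − 59.2)/9.8 = 0.8469; z_E = (5.61 − 4.84)/1.29 = 0.5969; E_B = (0.8469 − 0.5969)/√2 = 0.1768.
E_A − E_B = -0.8053 − 0.1768 = -0.9821 ≈ -0.98.

-0.98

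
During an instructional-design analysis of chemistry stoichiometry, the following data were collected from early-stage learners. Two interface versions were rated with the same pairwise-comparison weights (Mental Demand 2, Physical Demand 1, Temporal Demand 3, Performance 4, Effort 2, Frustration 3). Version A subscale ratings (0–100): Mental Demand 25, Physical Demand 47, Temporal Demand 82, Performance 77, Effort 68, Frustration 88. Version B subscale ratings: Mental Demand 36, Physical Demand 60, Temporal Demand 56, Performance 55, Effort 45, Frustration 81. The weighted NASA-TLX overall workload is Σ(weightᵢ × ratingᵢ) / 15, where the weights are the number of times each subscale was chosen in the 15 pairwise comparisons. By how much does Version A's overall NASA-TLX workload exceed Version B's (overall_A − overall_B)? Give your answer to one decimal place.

13.2

Version A weighted sum = 2·25 + 1·47 + 3·82 + 4·77 + 2·68 + 3·88 = 50 + 47 + 246 + 308 + 136 + 264 = 1051; overall_A = 1051/15 = 70.0667.
Version B weighted sum = 2·36 + 1·60 + 3·56 + 4·55 + 2·45 + 3·81 = 72 + 60 + 168 + 220 + 90 + 243 = 853; overall_B = 853/15 = 56.8667.
Difference = 70.0667 − 56.8667 = 13.2000 ≈ 13.2.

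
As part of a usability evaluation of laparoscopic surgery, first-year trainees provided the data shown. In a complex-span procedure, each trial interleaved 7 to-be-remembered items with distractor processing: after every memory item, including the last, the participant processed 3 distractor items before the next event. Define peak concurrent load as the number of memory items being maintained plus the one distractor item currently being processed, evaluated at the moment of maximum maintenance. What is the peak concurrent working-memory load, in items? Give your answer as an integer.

Maintenance is greatest during the distractor(s) after memory item 7: all 7 memory items are being held.
One distractor item is concurrently being processed.
Peak concurrent load = 7 + 1 = 8 items.

8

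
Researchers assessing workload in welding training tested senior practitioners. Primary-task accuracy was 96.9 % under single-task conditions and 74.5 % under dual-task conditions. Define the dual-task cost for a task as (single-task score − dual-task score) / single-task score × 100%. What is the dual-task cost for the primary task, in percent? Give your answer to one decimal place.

23.1

Cost = (96.9 − 74.5) / 96.9 × 100%
     = 22.4000 / 96.9 × 100% = 23.1166%.
≈ 23.1%.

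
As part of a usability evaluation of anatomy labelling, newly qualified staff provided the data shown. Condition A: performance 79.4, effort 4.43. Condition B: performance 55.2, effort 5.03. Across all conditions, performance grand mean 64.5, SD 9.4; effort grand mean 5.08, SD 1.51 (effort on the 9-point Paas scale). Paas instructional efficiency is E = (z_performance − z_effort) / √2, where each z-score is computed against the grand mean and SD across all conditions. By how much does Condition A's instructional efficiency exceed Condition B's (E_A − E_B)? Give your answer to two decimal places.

Condition A: z_P = (79.4 − 64.5)/9.4 = 1.5851; z_E = (4.43 − 5.08)/1.51 = -0.4305; E_A = (1.5851 − (-0.4305))/√2 = 1.4252.
Condition B: z_P = (55.2 − 64.5)/9.4 = -0.9894; z_E = (5.03 − 5.08)/1.51 = -0.0331; E_B = (-0.9894 − (-0.0331))/√2 = -0.6762.
E_A − E_B = 1.4252 − (-0.6762) = 2.1014 ≈ 2.10.

2.10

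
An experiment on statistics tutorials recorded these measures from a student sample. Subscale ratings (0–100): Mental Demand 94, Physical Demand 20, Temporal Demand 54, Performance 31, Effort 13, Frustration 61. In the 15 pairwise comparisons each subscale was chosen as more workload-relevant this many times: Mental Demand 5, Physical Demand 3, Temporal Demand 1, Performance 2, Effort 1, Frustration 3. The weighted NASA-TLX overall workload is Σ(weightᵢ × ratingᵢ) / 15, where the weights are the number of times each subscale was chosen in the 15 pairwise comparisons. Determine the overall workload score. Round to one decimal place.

56.1

The tallies are the weights (they sum to 15).
Weighted sum = 5·94 + 3·20 + 1·54 + 2·31 + 1·13 + 3·61
            = 470 + 60 + 54 + 62 + 13 + 183 = 842.
Overall workload = 842 / 15 = 56.1333 ≈ 56.1.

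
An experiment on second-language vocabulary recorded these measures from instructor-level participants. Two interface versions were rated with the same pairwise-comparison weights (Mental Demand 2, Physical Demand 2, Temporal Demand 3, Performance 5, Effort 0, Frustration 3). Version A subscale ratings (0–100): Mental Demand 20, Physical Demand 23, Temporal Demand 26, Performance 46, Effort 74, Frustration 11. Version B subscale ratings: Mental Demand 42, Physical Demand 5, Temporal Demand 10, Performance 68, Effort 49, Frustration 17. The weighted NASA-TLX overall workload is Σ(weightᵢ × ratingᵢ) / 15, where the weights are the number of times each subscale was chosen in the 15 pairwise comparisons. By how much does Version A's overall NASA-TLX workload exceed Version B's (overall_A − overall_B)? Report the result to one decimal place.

-5.9

Version A weighted sum = 2·20 + 2·23 + 3·26 + 5·46 + 0·74 + 3·11 = 40 + 46 + 78 + 230 + 0 + 33 = 427; overall_A = 427/15 = 28.4667.
Version B weighted sum = 2·42 + 2·5 + 3·10 + 5·68 + 0·49 + 3·17 = 84 + 10 + 30 + 340 + 0 + 51 = 515; overall_B = 515/15 = 34.3333.
Difference = 28.4667 − 34.3333 = -5.8666 ≈ -5.9.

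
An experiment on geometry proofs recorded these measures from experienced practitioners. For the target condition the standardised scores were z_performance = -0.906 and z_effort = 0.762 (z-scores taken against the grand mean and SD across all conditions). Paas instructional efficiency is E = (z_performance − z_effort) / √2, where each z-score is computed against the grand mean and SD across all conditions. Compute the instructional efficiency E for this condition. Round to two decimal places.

-1.18

z_P − z_E = -0.906 − 0.762 = -1.6680.
E = -1.6680 / √2 = -1.6680 / 1.41421 = -1.1795 ≈ -1.18.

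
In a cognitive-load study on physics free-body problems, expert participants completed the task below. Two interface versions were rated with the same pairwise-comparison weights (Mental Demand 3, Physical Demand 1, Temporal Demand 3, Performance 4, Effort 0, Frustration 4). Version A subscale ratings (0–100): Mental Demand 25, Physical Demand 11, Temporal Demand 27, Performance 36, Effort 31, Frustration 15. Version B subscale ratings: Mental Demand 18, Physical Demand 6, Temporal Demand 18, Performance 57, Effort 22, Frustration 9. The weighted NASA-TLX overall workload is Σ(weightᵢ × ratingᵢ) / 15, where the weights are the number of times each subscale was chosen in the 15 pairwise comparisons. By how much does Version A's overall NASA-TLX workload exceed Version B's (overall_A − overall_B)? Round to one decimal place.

-0.5

Version A weighted sum = 3·25 + 1·11 + 3·27 + 4·36 + 0·31 + 4·15 = 75 + 11 + 81 + 144 + 0 + 60 = 371; overall_A = 371/15 = 24.7333.
Version B weighted sum = 3·18 + 1·6 + 3·18 + 4·57 + 0·22 + 4·9 = 54 + 6 + 54 + 228 + 0 + 36 = 378; overall_B = 378/15 = 25.2000.
Difference = 24.7333 − 25.2000 = -0.4667 ≈ -0.5.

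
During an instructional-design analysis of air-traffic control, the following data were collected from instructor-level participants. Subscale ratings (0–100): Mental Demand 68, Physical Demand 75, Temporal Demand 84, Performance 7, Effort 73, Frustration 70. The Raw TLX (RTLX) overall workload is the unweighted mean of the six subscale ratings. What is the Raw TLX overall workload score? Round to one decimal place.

Sum of ratings = 68 + 75 + 84 + 7 + 73 + 70 = 377.
RTLX = 377 / 6 = 62.8333 ≈ 62.8.

62.8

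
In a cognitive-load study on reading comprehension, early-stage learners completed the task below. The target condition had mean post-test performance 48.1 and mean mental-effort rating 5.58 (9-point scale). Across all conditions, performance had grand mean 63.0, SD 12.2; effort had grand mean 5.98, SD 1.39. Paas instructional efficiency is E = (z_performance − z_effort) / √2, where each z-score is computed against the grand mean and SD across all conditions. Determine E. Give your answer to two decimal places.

z_performance = (48.1 − 63.0) / 12.2 = -14.9000 / 12.2 = -1.2213.
z_effort = (5.58 − 5.98) / 1.39 = -0.4000 / 1.39 = -0.2878.
z_P − z_E = -1.2213 − (-0.2878) = -0.9335.
E = -0.9335 / √2 = -0.9335 / 1.41421 = -0.6601 ≈ -0.66.

-0.66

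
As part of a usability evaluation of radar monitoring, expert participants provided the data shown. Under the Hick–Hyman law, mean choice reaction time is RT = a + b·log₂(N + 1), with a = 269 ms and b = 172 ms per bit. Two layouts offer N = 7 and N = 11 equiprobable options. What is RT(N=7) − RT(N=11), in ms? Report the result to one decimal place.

RT(7) = 269 + 172·log₂(8) = 269 + 172·3.0000 = 785.0000 ms.
RT(11) = 269 + 172·log₂(12) = 269 + 172·3.5850 = 885.6200 ms.
Difference = 785.0000 − 885.6200 = -100.6200 ≈ -100.6 ms.

-100.6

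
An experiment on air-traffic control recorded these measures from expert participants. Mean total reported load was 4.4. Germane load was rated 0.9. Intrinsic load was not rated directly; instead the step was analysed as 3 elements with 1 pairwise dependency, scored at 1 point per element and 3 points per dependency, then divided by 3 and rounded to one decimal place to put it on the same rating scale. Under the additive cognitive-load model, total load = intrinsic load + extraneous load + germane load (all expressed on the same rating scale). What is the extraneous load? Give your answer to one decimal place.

Intrinsic (element-interactivity): (3 × 1 + 1 × 3) / 3 = 6 / 3 = 2.0000 → 2.0.
extraneous load = total − intrinsic − germane
             = 4.4 − 2.0 − 0.9 = 1.5.

1.5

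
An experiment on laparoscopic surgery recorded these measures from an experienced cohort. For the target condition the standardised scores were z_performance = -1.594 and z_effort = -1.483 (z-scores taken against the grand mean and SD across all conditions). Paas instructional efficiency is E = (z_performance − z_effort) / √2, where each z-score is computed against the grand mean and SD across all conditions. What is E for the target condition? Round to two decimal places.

z_P − z_E = -1.594 − (-1.483) = -0.1110.
E = -0.1110 / √2 = -0.1110 / 1.41421 = -0.0785 ≈ -0.08.

-0.08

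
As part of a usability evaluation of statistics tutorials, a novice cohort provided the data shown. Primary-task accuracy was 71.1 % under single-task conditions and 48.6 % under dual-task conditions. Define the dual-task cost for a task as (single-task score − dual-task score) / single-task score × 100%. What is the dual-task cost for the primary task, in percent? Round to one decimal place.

31.6

Cost = (71.1 − 48.6) / 71.1 × 100%
     = 22.5000 / 71.1 × 100% = 31.6456%.
≈ 31.6%.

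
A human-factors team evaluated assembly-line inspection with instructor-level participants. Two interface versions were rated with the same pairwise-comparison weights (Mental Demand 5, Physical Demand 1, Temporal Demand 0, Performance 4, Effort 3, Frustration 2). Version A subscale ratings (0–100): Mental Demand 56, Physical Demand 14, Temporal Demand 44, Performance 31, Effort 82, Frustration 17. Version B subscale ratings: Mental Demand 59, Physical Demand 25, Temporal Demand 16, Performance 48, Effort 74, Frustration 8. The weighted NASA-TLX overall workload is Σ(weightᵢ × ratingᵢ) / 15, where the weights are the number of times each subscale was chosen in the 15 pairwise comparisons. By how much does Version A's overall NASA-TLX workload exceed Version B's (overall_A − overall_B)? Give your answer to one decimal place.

-3.5

Version A weighted sum = 5·56 + 1·14 + 0·44 + 4·31 + 3·82 + 2·17 = 280 + 14 + 0 + 124 + 246 + 34 = 698; overall_A = 698/15 = 46.5333.
Version B weighted sum = 5·59 + 1·25 + 0·16 + 4·48 + 3·74 + 2·8 = 295 + 25 + 0 + 192 + 222 + 16 = 750; overall_B = 750/15 = 50.0000.
Difference = 46.5333 − 50.0000 = -3.4667 ≈ -3.5.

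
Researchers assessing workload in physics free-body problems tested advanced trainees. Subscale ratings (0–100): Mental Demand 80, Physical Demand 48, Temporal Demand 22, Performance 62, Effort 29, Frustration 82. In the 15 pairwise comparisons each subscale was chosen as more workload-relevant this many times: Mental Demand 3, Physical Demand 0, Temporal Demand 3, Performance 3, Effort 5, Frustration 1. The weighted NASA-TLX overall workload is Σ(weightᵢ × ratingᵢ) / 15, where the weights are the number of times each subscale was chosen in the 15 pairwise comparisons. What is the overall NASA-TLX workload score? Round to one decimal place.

47.9

The tallies are the weights (they sum to 15).
Weighted sum = 3·80 + 0·48 + 3·22 + 3·62 + 5·29 + 1·82
            = 240 + 0 + 66 + 186 + 145 + 82 = 719.
Overall workload = 719 / 15 = 47.9333 ≈ 47.9.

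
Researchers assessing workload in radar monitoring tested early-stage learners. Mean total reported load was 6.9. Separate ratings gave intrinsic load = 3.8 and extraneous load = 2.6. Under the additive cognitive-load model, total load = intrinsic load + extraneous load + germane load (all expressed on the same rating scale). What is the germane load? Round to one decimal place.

germane load = total − intrinsic − extraneous
             = 6.9 − 3.8 − 2.6 = 0.5.

0.5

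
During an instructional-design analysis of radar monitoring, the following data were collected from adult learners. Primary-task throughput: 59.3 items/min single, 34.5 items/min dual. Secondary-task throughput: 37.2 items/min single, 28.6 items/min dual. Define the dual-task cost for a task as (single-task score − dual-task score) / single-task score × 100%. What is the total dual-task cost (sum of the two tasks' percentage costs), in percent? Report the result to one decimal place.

Primary cost = (59.3 − 34.5) / 59.3 × 100% = 41.8212%.
Secondary cost = (37.2 − 28.6) / 37.2 × 100% = 23.1183%.
Total = 41.8212% + 23.1183% = 64.9395% ≈ 64.9%.

64.9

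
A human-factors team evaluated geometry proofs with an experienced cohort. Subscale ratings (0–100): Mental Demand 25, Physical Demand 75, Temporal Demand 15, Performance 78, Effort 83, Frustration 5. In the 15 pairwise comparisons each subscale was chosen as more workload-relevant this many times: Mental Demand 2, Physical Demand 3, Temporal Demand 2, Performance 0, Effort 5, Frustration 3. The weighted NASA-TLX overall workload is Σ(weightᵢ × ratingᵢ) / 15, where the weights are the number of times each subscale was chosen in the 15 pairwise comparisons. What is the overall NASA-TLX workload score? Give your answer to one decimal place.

The tallies are the weights (they sum to 15).
Weighted sum = 2·25 + 3·75 + 2·15 + 0·78 + 5·83 + 3·5
            = 50 + 225 + 30 + 0 + 415 + 15 = 735.
Overall workload = 735 / 15 = 49.0000 ≈ 49.0.

49.0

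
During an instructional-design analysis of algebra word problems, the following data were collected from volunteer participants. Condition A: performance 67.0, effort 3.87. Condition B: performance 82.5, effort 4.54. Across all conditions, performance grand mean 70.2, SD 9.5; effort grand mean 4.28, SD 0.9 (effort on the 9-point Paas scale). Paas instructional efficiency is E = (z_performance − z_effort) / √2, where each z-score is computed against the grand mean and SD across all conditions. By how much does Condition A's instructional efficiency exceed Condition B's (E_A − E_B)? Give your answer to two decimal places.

Condition A: z_P = (67.0 − 70.2)/9.5 = -0.3368; z_E = (3.87 − 4.28)/0.9 = -0.4556; E_A = (-0.3368 − (-0.4556))/√2 = 0.0840.
Condition B: z_P = (82.5 − 70.2)/9.5 = 1.2947; z_E = (4.54 − 4.28)/0.9 = 0.2889; E_B = (1.2947 − 0.2889)/√2 = 0.7112.
E_A − E_B = 0.0840 − 0.7112 = -0.6272 ≈ -0.63.

-0.63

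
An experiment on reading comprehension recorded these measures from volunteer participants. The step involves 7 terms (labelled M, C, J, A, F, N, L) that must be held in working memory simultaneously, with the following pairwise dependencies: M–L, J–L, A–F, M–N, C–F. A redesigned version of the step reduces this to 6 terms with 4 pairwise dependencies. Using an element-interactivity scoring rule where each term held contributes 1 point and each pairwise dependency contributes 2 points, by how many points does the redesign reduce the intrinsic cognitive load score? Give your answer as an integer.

Original: 7 × 1 + 5 × 2 = 7 + 10 = 17.
Redesigned: 6 × 1 + 4 × 2 = 6 + 8 = 14.
Reduction = 17 − 14 = 3.

3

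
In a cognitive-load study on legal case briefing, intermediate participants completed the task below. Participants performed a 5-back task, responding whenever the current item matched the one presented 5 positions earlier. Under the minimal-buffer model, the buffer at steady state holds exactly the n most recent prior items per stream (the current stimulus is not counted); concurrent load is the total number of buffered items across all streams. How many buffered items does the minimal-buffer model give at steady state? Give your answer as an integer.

The buffer holds the 5 most recent prior items.
Steady-state concurrent load = 5 items.

5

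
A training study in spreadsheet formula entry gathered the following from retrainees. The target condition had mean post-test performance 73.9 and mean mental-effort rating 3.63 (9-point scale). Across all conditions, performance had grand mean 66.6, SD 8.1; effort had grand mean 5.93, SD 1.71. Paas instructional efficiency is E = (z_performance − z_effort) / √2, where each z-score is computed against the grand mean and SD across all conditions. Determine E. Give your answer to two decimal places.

z_performance = (73.9 − 66.6) / 8.1 = 7.3000 / 8.1 = 0.9012.
z_effort = (3.63 − 5.93) / 1.71 = -2.3000 / 1.71 = -1.3450.
z_P − z_E = 0.9012 − (-1.3450) = 2.2462.
E = 2.2462 / √2 = 2.2462 / 1.41421 = 1.5883 ≈ 1.59.

1.59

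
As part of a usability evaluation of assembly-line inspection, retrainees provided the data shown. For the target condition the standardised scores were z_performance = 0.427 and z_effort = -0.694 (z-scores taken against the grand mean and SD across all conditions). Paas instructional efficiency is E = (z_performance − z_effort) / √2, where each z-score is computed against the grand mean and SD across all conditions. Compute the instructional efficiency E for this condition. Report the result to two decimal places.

z_P − z_E = 0.427 − (-0.694) = 1.1210.
E = 1.1210 / √2 = 1.1210 / 1.41421 = 0.7927 ≈ 0.79.

0.79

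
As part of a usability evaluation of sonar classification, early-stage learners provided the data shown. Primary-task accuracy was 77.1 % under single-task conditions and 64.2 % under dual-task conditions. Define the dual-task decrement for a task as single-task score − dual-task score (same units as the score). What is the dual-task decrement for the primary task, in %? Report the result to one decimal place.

12.9

Decrement = 77.1 − 64.2 = 12.9000 % ≈ 12.9 %.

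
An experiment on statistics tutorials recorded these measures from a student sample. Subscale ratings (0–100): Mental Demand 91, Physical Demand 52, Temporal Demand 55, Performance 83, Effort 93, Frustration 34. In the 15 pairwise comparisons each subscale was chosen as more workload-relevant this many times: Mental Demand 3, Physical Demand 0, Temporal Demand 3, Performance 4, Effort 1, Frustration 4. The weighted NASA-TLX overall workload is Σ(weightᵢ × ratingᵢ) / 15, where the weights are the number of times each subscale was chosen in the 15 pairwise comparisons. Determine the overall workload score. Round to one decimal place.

The tallies are the weights (they sum to 15).
Weighted sum = 3·91 + 0·52 + 3·55 + 4·83 + 1·93 + 4·34
            = 273 + 0 + 165 + 332 + 93 + 136 = 999.
Overall workload = 999 / 15 = 66.6000 ≈ 66.6.

66.6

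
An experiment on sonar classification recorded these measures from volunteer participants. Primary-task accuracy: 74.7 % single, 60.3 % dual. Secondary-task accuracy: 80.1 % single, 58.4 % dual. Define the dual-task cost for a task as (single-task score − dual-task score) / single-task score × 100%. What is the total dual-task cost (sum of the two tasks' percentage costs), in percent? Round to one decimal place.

46.4

Primary cost = (74.7 − 60.3) / 74.7 × 100% = 19.2771%.
Secondary cost = (80.1 − 58.4) / 80.1 × 100% = 27.0911%.
Total = 19.2771% + 27.0911% = 46.3682% ≈ 46.4%.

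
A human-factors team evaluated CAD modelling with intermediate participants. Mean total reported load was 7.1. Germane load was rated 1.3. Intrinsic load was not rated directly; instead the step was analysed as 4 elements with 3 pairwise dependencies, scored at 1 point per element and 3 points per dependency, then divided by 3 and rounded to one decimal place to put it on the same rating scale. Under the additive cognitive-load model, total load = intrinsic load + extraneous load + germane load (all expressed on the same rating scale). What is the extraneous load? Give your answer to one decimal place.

Intrinsic (element-interactivity): (4 × 1 + 3 × 3) / 3 = 13 / 3 = 4.3333 → 4.3.
extraneous load = total − intrinsic − germane
             = 7.1 − 4.3 − 1.3 = 1.5.

1.5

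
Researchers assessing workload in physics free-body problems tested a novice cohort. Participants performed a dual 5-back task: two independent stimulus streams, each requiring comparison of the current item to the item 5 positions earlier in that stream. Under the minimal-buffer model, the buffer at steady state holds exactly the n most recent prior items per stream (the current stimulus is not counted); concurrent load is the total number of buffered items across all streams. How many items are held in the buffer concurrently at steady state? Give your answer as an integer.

Each stream's buffer holds its 5 most recent prior items.
Two independent streams: 2 × 5 = 10 buffered items at steady state.

10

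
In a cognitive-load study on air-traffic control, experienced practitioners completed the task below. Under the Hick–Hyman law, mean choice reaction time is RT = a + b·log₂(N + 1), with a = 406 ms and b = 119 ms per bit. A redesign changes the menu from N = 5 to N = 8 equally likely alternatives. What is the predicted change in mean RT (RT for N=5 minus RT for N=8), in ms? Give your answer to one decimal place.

RT(5) = 406 + 119·log₂(6) = 406 + 119·2.5850 = 713.6150 ms.
RT(8) = 406 + 119·log₂(9) = 406 + 119·3.1699 = 783.2181 ms.
Difference = 713.6150 − 783.2181 = -69.6031 ≈ -69.6 ms.

-69.6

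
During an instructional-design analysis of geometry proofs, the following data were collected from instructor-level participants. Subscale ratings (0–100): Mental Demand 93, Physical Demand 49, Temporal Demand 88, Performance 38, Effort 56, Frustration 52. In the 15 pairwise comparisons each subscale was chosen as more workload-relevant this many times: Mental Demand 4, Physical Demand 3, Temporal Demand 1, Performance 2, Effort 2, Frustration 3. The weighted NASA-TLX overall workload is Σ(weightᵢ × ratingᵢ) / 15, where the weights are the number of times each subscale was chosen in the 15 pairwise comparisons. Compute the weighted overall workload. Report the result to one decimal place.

63.4

The tallies are the weights (they sum to 15).
Weighted sum = 4·93 + 3·49 + 1·88 + 2·38 + 2·56 + 3·52
            = 372 + 147 + 88 + 76 + 112 + 156 = 951.
Overall workload = 951 / 15 = 63.4000 ≈ 63.4.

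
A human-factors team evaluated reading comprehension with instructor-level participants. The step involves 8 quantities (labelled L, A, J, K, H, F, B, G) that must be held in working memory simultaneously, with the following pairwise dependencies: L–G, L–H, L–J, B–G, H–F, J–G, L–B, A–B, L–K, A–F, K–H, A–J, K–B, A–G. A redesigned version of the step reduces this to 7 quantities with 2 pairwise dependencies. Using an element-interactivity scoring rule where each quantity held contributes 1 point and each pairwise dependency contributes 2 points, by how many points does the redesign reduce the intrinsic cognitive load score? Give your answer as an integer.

25

Original: 8 × 1 + 14 × 2 = 8 + 28 = 36.
Redesigned: 7 × 1 + 2 × 2 = 7 + 4 = 11.
Reduction = 36 − 11 = 25.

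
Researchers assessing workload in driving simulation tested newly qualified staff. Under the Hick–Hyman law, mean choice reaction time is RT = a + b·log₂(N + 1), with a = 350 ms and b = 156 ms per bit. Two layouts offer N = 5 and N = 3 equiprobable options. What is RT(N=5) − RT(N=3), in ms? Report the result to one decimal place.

RT(5) = 350 + 156·log₂(6) = 350 + 156·2.5850 = 753.2600 ms.
RT(3) = 350 + 156·log₂(4) = 350 + 156·2.0000 = 662.0000 ms.
Difference = 753.2600 − 662.0000 = 91.2600 ≈ 91.3 ms.

91.3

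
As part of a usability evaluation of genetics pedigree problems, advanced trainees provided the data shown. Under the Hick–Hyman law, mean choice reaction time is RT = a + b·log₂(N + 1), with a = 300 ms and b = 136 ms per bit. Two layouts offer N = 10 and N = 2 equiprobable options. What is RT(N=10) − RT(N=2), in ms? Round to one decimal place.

254.9

RT(10) = 300 + 136·log₂(11) = 300 + 136·3.4594 = 770.4784 ms.
RT(2) = 300 + 136·log₂(3) = 300 + 136·1.5850 = 515.5600 ms.
Difference = 770.4784 − 515.5600 = 254.9184 ≈ 254.9 ms.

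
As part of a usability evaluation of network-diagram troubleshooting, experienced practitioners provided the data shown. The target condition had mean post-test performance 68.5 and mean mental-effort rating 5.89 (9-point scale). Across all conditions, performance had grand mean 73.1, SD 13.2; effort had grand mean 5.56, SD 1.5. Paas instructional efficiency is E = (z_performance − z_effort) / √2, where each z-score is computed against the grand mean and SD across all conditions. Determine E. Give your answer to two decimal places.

z_performance = (68.5 − 73.1) / 13.2 = -4.6000 / 13.2 = -0.3485.
z_effort = (5.89 − 5.56) / 1.5 = 0.3300 / 1.5 = 0.2200.
z_P − z_E = -0.3485 − 0.2200 = -0.5685.
E = -0.5685 / √2 = -0.5685 / 1.41421 = -0.4020 ≈ -0.40.

-0.40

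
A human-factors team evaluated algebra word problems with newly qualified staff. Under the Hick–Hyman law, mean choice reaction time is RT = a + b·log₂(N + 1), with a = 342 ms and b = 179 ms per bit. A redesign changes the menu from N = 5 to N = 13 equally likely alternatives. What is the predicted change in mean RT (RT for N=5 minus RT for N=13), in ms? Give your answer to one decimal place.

RT(5) = 342 + 179·log₂(6) = 342 + 179·2.5850 = 804.7150 ms.
RT(13) = 342 + 179·log₂(14) = 342 + 179·3.8074 = 1023.5246 ms.
Difference = 804.7150 − 1023.5246 = -218.8096 ≈ -218.8 ms.

-218.8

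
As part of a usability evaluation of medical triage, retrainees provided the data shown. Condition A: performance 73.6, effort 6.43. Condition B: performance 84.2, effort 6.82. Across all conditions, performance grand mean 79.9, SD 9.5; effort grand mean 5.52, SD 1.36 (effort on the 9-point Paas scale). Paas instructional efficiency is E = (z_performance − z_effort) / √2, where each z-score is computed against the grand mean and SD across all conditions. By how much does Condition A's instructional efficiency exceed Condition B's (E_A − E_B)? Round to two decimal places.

Condition A: z_P = (73.6 − 79.9)/9.5 = -0.6632; z_E = (6.43 − 5.52)/1.36 = 0.6691; E_A = (-0.6632 − 0.6691)/√2 = -0.9421.
Condition B: z_P = (84.2 − 79.9)/9.5 = 0.4526; z_E = (6.82 − 5.52)/1.36 = 0.9559; E_B = (0.4526 − 0.9559)/√2 = -0.3559.
E_A − E_B = -0.9421 − (-0.3559) = -0.5862 ≈ -0.59.

-0.59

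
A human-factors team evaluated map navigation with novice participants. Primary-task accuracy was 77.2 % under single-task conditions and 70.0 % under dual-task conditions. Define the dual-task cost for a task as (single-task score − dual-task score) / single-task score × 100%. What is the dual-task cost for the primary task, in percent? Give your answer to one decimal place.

Cost = (77.2 − 70.0) / 77.2 × 100%
     = 7.2000 / 77.2 × 100% = 9.3264%.
≈ 9.3%.

9.3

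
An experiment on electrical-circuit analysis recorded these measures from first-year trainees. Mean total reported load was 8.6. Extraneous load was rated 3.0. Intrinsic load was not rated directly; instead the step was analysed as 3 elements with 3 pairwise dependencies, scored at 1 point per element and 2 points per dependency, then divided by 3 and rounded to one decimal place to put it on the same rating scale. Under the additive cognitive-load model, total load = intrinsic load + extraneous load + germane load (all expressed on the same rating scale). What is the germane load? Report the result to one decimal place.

Intrinsic (element-interactivity): (3 × 1 + 3 × 2) / 3 = 9 / 3 = 3.0000 → 3.0.
germane load = total − intrinsic − extraneous
             = 8.6 − 3.0 − 3.0 = 2.6.

2.6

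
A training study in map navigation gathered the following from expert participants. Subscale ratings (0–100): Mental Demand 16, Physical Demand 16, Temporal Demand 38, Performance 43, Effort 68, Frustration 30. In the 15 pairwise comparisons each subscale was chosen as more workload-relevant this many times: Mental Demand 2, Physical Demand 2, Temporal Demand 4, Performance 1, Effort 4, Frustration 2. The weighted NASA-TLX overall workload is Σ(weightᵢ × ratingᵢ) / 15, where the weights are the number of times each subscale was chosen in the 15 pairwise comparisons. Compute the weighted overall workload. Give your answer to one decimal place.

The tallies are the weights (they sum to 15).
Weighted sum = 2·16 + 2·16 + 4·38 + 1·43 + 4·68 + 2·30
            = 32 + 32 + 152 + 43 + 272 + 60 = 591.
Overall workload = 591 / 15 = 39.4000 ≈ 39.4.

39.4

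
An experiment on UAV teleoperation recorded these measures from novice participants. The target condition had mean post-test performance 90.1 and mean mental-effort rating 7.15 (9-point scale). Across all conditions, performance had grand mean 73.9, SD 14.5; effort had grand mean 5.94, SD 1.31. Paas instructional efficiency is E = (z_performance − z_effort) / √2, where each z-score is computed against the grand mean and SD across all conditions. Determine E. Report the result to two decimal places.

z_performance = (90.1 − 73.9) / 14.5 = 16.2000 / 14.5 = 1.1172.
z_effort = (7.15 − 5.94) / 1.31 = 1.2100 / 1.31 = 0.9237.
z_P − z_E = 1.1172 − 0.9237 = 0.1935.
E = 0.1935 / √2 = 0.1935 / 1.41421 = 0.1368 ≈ 0.14.

0.14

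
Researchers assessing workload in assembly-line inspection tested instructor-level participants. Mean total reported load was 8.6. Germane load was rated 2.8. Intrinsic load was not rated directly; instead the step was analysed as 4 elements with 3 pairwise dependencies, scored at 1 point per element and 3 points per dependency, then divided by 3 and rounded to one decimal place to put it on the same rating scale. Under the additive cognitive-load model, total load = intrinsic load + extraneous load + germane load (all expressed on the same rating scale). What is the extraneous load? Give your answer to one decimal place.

1.5

Intrinsic (element-interactivity): (4 × 1 + 3 × 3) / 3 = 13 / 3 = 4.3333 → 4.3.
extraneous load = total − intrinsic − germane
             = 8.6 − 4.3 − 2.8 = 1.5.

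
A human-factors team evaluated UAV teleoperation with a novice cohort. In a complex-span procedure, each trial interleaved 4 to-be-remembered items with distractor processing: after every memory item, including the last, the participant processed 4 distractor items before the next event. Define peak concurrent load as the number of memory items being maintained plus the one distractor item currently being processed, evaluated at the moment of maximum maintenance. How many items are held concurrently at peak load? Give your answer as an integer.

5

Maintenance is greatest during the distractor(s) after memory item 4: all 4 memory items are being held.
One distractor item is concurrently being processed.
Peak concurrent load = 4 + 1 = 5 items.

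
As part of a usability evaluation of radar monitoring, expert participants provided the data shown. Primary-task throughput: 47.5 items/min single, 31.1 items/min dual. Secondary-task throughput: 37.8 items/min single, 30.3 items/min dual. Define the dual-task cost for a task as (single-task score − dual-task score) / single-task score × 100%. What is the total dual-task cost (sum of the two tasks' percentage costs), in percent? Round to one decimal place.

54.4

Primary cost = (47.5 − 31.1) / 47.5 × 100% = 34.5263%.
Secondary cost = (37.8 − 30.3) / 37.8 × 100% = 19.8413%.
Total = 34.5263% + 19.8413% = 54.3676% ≈ 54.4%.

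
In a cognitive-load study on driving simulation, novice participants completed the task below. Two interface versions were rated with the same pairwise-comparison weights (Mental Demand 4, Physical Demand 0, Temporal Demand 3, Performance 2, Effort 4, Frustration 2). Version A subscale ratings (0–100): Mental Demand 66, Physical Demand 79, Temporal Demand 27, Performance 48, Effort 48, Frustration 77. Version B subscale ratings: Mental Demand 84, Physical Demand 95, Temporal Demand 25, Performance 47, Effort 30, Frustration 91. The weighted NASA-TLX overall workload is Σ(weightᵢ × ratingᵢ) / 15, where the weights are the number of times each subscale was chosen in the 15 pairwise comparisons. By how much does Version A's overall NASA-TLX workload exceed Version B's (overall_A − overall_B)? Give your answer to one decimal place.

-1.3

Version A weighted sum = 4·66 + 0·79 + 3·27 + 2·48 + 4·48 + 2·77 = 264 + 0 + 81 + 96 + 192 + 154 = 787; overall_A = 787/15 = 52.4667.
Version B weighted sum = 4·84 + 0·95 + 3·25 + 2·47 + 4·30 + 2·91 = 336 + 0 + 75 + 94 + 120 + 182 = 807; overall_B = 807/15 = 53.8000.
Difference = 52.4667 − 53.8000 = -1.3333 ≈ -1.3.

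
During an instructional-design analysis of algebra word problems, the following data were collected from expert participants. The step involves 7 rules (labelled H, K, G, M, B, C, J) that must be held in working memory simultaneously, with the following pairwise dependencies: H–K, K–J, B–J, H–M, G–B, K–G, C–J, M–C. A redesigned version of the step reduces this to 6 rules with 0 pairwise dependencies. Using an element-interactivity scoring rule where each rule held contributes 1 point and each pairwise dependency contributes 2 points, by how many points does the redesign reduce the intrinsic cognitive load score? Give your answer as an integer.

Original: 7 × 1 + 8 × 2 = 7 + 16 = 23.
Redesigned: 6 × 1 + 0 × 2 = 6 + 0 = 6.
Reduction = 23 − 6 = 17.

17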